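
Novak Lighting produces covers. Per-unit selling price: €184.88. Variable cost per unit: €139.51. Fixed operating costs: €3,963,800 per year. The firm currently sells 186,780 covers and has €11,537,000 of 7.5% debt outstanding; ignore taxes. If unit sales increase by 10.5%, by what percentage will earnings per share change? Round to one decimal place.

+24.4%

Total contribution margin = 186,780 × €45.37 = €8,474,208.60.
EBIT = €8,474,208.60 − €3,963,800 = €4,510,408.60.
Interest = €865,275.00, so EBIT − I = €3,645,133.60.
Degree of combined leverage = contribution ÷ (EBIT − I) = €8,474,208.60 ÷ €3,645,133.60 = 2.3248.
EPS therefore changes by 2.3248 × (+10.5%) = +24.4%.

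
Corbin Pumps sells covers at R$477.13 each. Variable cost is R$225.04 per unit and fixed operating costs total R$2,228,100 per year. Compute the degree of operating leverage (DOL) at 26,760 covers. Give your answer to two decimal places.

Total contribution margin = 26,760 × R$252.09 = R$6,745,928.40.
EBIT = R$6,745,928.40 − R$2,228,100 = R$4,517,828.40.
So DOL = total CM / EBIT = R$6,745,928.40 / R$4,517,828.40 = 1.4932.

1.49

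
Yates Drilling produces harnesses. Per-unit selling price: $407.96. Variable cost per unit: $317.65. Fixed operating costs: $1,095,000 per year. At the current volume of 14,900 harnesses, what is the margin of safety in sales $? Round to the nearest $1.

$1,132,129

Each unit contributes $407.96 − $317.65 = $90.31. Break-even units = $1,095,000 ÷ $90.31 = 12,124.90; break-even revenue = 12,124.90 × $407.96 = $4,946,475.47.
Actual sales revenue = 14,900 × $407.96 = $6,078,604.00.
Margin of safety = $6,078,604.00 − $4,946,475.47 = $1,132,129.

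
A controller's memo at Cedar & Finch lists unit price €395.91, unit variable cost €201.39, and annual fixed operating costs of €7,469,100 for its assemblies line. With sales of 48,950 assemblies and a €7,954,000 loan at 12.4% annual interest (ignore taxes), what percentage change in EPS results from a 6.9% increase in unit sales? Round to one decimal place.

Total contribution margin = 48,950 × €194.52 = €9,521,754.00.
Subtracting fixed costs: EBIT = €9,521,754.00 − €7,469,100 = €2,052,654.00.
Interest = €986,296.00, so EBIT − I = €1,066,358.00.
Degree of combined leverage = contribution ÷ (EBIT − I) = €9,521,754.00 ÷ €1,066,358.00 = 8.9292.
%ΔEPS = DCL × %ΔSales = 8.9292 × +6.9% = +61.6%.

+61.6%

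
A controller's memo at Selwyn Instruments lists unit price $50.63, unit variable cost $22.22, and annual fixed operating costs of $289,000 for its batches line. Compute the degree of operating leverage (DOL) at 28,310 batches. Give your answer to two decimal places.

Total contribution margin = 28,310 × $28.41 = $804,287.10.
EBIT = $804,287.10 − $289,000 = $515,287.10.
Degree of operating leverage = $804,287.10 / $515,287.10 = 1.5609.

1.56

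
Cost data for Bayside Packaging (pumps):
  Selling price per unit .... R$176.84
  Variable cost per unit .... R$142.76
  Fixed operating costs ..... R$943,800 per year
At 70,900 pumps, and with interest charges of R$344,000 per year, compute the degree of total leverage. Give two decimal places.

At 70,900 units, contribution = 70,900 × R$34.08 = R$2,416,272.00.
EBIT = R$2,416,272.00 − R$943,800 = R$1,472,472.00. Interest = R$344,000.00, so EBIT − I = R$1,128,472.00.
DCL = contribution ÷ (EBIT − I) = R$2,416,272.00 ÷ R$1,128,472.00 = 2.1412.

2.14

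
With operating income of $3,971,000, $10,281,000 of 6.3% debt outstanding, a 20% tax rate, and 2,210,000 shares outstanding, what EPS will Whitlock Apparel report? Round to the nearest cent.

$1.20

Interest = $647,703.00, so EBT = $3,971,000 − $647,703.00 = $3,323,297.00.
After tax at 20%: net income = $3,323,297.00 × 0.80 = $2,658,637.60.
Per share: $2,658,637.60 / 2,210,000 shares = $1.20.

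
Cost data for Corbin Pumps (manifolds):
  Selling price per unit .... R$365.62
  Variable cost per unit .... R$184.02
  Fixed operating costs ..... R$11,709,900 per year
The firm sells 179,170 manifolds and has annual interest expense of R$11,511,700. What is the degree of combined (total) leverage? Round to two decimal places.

Contribution at this volume is 179,170 × R$181.60 = R$32,537,272.00.
EBIT = R$32,537,272.00 − R$11,709,900 = R$20,827,372.00. Interest = R$11,511,700.00, so EBIT − I = R$9,315,672.00.
DCL = contribution ÷ (EBIT − I) = R$32,537,272.00 ÷ R$9,315,672.00 = 3.4927.

3.49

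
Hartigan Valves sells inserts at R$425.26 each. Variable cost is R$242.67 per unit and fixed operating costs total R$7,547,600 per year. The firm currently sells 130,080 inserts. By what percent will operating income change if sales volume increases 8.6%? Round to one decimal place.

+12.6%

Total contribution margin = 130,080 × R$182.59 = R$23,751,307.20.
EBIT = R$23,751,307.20 − R$7,547,600 = R$16,203,707.20.
Degree of operating leverage = R$23,751,307.20 / R$16,203,707.20 = 1.4658.
So EBIT moves 1.4658 × (+8.6%) = +12.6%.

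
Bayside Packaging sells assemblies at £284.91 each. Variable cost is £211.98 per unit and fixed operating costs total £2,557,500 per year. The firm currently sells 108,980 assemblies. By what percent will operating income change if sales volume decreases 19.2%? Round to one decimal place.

-28.3%

Contribution at this volume is 108,980 × £72.93 = £7,947,911.40.
Operating income = contribution − fixed costs = £7,947,911.40 − £2,557,500 = £5,390,411.40.
DOL = contribution ÷ EBIT = £7,947,911.40 ÷ £5,390,411.40 = 1.4745.
So EBIT moves 1.4745 × (-19.2%) = -28.3%.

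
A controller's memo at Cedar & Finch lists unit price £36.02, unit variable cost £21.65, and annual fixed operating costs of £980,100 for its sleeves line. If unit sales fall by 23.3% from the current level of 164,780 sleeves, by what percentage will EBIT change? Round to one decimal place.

Total contribution margin = 164,780 × £14.37 = £2,367,888.60.
Subtracting fixed costs: EBIT = £2,367,888.60 − £980,100 = £1,387,788.60.
DOL = contribution ÷ EBIT = £2,367,888.60 ÷ £1,387,788.60 = 1.7062.
%ΔEBIT = DOL × %ΔSales = 1.7062 × -23.3% = -39.8%.

-39.8%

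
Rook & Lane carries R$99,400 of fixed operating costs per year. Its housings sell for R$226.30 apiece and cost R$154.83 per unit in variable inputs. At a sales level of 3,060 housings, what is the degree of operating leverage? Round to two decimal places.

Contribution at this volume is 3,060 × R$71.47 = R$218,698.20.
Operating income = contribution − fixed costs = R$218,698.20 − R$99,400 = R$119,298.20.
So DOL = total CM / EBIT = R$218,698.20 / R$119,298.20 = 1.8332.

1.83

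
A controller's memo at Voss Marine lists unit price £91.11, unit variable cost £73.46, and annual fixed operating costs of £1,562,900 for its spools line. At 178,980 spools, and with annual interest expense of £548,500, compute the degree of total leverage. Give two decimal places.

3.02

Contribution at this volume is 178,980 × £17.65 = £3,158,997.00.
EBIT = £3,158,997.00 − £1,562,900 = £1,596,097.00. Interest = £548,500.00.
DOL = £3,158,997.00 ÷ £1,596,097.00 = 1.9792; DFL = £1,596,097.00 ÷ £1,047,597.00 = 1.5236.
DCL = DOL × DFL = 1.9792 × 1.5236 = 3.0155.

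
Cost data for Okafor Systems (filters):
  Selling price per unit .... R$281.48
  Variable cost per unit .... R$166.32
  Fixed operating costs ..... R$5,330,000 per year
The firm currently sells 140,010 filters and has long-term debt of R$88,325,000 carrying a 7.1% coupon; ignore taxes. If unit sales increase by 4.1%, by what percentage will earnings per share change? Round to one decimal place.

+14.6%

At 140,010 units, contribution = 140,010 × R$115.16 = R$16,123,551.60.
EBIT = R$16,123,551.60 − R$5,330,000 = R$10,793,551.60.
Interest = R$6,271,075.00, so EBIT − I = R$4,522,476.60.
DCL = total CM / (EBIT − I) = R$16,123,551.60 / R$4,522,476.60 = 3.5652.
%ΔEPS = DCL × %ΔSales = 3.5652 × +4.1% = +14.6%.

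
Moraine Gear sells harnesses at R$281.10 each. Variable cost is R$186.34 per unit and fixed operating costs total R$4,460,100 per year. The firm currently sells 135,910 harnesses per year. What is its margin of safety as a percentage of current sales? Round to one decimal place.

65.4%

Unit CM = price − variable cost = R$281.10 − R$186.34 = R$94.76. Break-even units = R$4,460,100 ÷ R$94.76 = 47,067.33; break-even revenue = 47,067.33 × R$281.10 = R$13,230,625.90.
Actual sales revenue = 135,910 × R$281.10 = R$38,204,301.00.
Margin of safety = (R$38,204,301.00 − R$13,230,625.90) ÷ R$38,204,301.00 = 65.4%.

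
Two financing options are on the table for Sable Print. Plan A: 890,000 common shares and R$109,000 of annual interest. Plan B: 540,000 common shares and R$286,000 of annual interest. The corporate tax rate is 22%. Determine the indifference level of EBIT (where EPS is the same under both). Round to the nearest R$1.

Set EPS_A = EPS_B: (EBIT − R$109,000)(1 − 0.22) ÷ 890,000 = (EBIT − R$286,000)(1 − 0.22) ÷ 540,000.
The (1 − t) factor cancels: (EBIT − 109,000) × 540,000 = (EBIT − 286,000) × 890,000.
Solving, EBIT = (286,000·890,000 − 109,000·540,000) / (890,000 − 540,000) = 195,680,000,000 / 350,000 = 559,085.71.

R$559,086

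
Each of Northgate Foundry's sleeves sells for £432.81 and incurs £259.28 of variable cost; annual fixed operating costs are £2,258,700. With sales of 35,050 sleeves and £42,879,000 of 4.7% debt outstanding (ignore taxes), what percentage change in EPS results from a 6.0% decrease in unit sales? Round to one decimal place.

-20.2%

Total contribution margin = 35,050 × £173.53 = £6,082,226.50.
Operating income = contribution − fixed costs = £6,082,226.50 − £2,258,700 = £3,823,526.50.
Interest = £2,015,313.00, so EBIT − I = £1,808,213.50.
Degree of combined leverage = contribution ÷ (EBIT − I) = £6,082,226.50 ÷ £1,808,213.50 = 3.3637.
%ΔEPS = DCL × %ΔSales = 3.3637 × -6.0% = -20.2%.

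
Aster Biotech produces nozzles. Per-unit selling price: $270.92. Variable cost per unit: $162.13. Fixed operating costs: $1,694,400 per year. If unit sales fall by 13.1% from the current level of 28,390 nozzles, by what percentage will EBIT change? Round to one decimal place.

Total contribution margin = 28,390 × $108.79 = $3,088,548.10.
Operating income = contribution − fixed costs = $3,088,548.10 − $1,694,400 = $1,394,148.10.
Degree of operating leverage = $3,088,548.10 / $1,394,148.10 = 2.2154.
So EBIT moves 2.2154 × (-13.1%) = -29.0%.

-29.0%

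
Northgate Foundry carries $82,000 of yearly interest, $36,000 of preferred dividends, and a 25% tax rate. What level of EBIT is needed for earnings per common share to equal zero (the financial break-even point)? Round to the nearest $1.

$130,000

Preferred dividends are paid after tax, so their pre-tax equivalent is $36,000 ÷ (1 − 0.25) = $48,000.00.
EPS = 0 when EBIT covers interest plus the pre-tax preferred burden: $82,000 + $48,000.00 = $130,000.00.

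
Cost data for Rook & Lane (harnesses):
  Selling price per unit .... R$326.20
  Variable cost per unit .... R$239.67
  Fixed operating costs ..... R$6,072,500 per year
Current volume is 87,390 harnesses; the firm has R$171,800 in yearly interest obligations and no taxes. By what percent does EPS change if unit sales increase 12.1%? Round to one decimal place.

+69.4%

At 87,390 units, contribution = 87,390 × R$86.53 = R$7,561,856.70.
Operating income = contribution − fixed costs = R$7,561,856.70 − R$6,072,500 = R$1,489,356.70.
Interest = R$171,800.00, so EBIT − I = R$1,317,556.70.
Degree of combined leverage = contribution ÷ (EBIT − I) = R$7,561,856.70 ÷ R$1,317,556.70 = 5.7393.
EPS therefore changes by 5.7393 × (+12.1%) = +69.4%.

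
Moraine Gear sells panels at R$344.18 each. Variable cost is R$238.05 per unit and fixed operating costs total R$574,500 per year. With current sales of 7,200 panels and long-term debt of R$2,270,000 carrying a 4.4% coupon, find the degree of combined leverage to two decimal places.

At 7,200 units, contribution = 7,200 × R$106.13 = R$764,136.00.
Operating income = contribution − fixed costs = R$764,136.00 − R$574,500 = R$189,636.00. Interest = R$99,880.00.
DOL = R$764,136.00 ÷ R$189,636.00 = 4.0295; DFL = R$189,636.00 ÷ R$89,756.00 = 2.1128.
DCL = DOL × DFL = 4.0295 × 2.1128 = 8.5135.

8.51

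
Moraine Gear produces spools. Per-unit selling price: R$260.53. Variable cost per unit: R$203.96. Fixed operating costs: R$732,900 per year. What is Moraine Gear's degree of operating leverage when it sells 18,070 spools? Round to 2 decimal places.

3.53

Total contribution margin = 18,070 × R$56.57 = R$1,022,219.90.
Operating income = contribution − fixed costs = R$1,022,219.90 − R$732,900 = R$289,319.90.
DOL = contribution ÷ EBIT = R$1,022,219.90 ÷ R$289,319.90 = 3.5332.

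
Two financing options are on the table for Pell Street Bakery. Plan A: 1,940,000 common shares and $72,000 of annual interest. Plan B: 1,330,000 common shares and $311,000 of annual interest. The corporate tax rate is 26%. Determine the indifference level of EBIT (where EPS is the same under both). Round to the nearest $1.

At indifference, (EBIT − 72,000)(1 − t)/1,940,000 = (EBIT − 311,000)(1 − t)/1,330,000.
The (1 − t) factor cancels: (EBIT − 72,000) × 1,330,000 = (EBIT − 311,000) × 1,940,000.
EBIT × (1,940,000 − 1,330,000) = 311,000 × 1,940,000 − 72,000 × 1,330,000 = 507,580,000,000, so EBIT = 507,580,000,000 ÷ 610,000 = 832,098.36.

$832,098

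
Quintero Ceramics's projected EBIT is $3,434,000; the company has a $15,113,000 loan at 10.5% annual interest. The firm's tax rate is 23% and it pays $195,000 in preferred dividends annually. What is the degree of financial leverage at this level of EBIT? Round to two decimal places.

2.15

Annual interest charges come to $1,586,865.00.
Preferred dividends grossed up pre-tax: $195,000 / (1 − 0.23) = $253,246.75.
DFL = EBIT ÷ [EBIT − I − D_p/(1−t)] = $3,434,000 ÷ [$3,434,000 − $1,586,865.00 − $253,246.75] = $3,434,000 ÷ $1,593,888.25 = 2.1545.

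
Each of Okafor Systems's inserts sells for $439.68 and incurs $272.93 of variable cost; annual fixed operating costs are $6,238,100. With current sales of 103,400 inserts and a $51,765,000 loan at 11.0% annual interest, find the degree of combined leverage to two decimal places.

3.25

At 103,400 units, contribution = 103,400 × $166.75 = $17,241,950.00.
EBIT = $17,241,950.00 − $6,238,100 = $11,003,850.00. Interest = $5,694,150.00.
DOL = $17,241,950.00 ÷ $11,003,850.00 = 1.5669; DFL = $11,003,850.00 ÷ $5,309,700.00 = 2.0724.
DCL = DOL × DFL = 1.5669 × 2.0724 = 3.2472.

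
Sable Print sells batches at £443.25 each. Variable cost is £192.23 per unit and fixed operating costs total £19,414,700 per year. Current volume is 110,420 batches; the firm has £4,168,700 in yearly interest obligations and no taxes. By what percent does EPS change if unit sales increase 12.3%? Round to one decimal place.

+82.5%

At 110,420 units, contribution = 110,420 × £251.02 = £27,717,628.40.
EBIT = £27,717,628.40 − £19,414,700 = £8,302,928.40.
Interest = £4,168,700.00, so EBIT − I = £4,134,228.40.
Degree of combined leverage = contribution ÷ (EBIT − I) = £27,717,628.40 ÷ £4,134,228.40 = 6.7044.
%ΔEPS = DCL × %ΔSales = 6.7044 × +12.3% = +82.5%.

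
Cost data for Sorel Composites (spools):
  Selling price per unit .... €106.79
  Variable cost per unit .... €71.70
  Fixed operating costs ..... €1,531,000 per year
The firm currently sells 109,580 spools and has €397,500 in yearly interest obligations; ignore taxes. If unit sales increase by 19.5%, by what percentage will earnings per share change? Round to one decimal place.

+39.1%

At 109,580 units, contribution = 109,580 × €35.09 = €3,845,162.20.
EBIT = €3,845,162.20 − €1,531,000 = €2,314,162.20.
Interest = €397,500.00, so EBIT − I = €1,916,662.20.
DCL = total CM / (EBIT − I) = €3,845,162.20 / €1,916,662.20 = 2.0062.
EPS therefore changes by 2.0062 × (+19.5%) = +39.1%.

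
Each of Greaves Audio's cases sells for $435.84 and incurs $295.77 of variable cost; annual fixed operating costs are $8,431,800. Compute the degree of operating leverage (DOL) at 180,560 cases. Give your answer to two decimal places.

Contribution at this volume is 180,560 × $140.07 = $25,291,039.20.
EBIT = $25,291,039.20 − $8,431,800 = $16,859,239.20.
Degree of operating leverage = $25,291,039.20 / $16,859,239.20 = 1.5001.

1.50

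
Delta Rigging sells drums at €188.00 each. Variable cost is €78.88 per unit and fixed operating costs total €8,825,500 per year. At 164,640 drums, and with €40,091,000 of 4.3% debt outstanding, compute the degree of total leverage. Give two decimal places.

2.42

At 164,640 units, contribution = 164,640 × €109.12 = €17,965,516.80.
Subtracting fixed costs: EBIT = €17,965,516.80 − €8,825,500 = €9,140,016.80. Interest = €1,723,913.00.
DOL = €17,965,516.80 ÷ €9,140,016.80 = 1.9656; DFL = €9,140,016.80 ÷ €7,416,103.80 = 1.2325.
DCL = DOL × DFL = 1.9656 × 1.2325 = 2.4226.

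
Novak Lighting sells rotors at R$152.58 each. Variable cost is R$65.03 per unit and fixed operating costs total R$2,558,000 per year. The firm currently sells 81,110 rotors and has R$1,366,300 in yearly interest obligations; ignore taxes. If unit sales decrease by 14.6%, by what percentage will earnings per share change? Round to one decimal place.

Total contribution margin = 81,110 × R$87.55 = R$7,101,180.50.
EBIT = R$7,101,180.50 − R$2,558,000 = R$4,543,180.50.
After interest of R$1,366,300.00, pre-tax earnings = R$3,176,880.50.
Degree of combined leverage = contribution ÷ (EBIT − I) = R$7,101,180.50 ÷ R$3,176,880.50 = 2.2353.
%ΔEPS = DCL × %ΔSales = 2.2353 × -14.6% = -32.6%.

-32.6%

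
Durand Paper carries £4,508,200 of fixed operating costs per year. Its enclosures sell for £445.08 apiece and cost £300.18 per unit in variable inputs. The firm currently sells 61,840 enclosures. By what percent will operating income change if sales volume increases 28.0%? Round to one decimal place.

Contribution at this volume is 61,840 × £144.90 = £8,960,616.00.
Subtracting fixed costs: EBIT = £8,960,616.00 − £4,508,200 = £4,452,416.00.
DOL = contribution ÷ EBIT = £8,960,616.00 ÷ £4,452,416.00 = 2.0125.
Operating income changes by 2.0125 × +28.0% = +56.4%.

+56.4%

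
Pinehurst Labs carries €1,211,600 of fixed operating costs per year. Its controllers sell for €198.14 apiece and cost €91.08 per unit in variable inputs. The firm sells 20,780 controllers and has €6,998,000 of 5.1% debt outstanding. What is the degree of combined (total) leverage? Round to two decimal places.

3.39

Contribution at this volume is 20,780 × €107.06 = €2,224,706.80.
EBIT = €2,224,706.80 − €1,211,600 = €1,013,106.80. Interest = €356,898.00.
DOL = €2,224,706.80 ÷ €1,013,106.80 = 2.1959; DFL = €1,013,106.80 ÷ €656,208.80 = 1.5439.
DCL = DOL × DFL = 2.1959 × 1.5439 = 3.3903.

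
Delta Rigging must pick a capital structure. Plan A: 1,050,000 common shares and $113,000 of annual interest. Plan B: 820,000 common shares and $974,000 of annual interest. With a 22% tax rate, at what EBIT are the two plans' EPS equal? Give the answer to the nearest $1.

Set EPS_A = EPS_B: (EBIT − $113,000)(1 − 0.22) ÷ 1,050,000 = (EBIT − $974,000)(1 − 0.22) ÷ 820,000.
The (1 − t) factor cancels: (EBIT − 113,000) × 820,000 = (EBIT − 974,000) × 1,050,000.
Solving, EBIT = (974,000·1,050,000 − 113,000·820,000) / (1,050,000 − 820,000) = 930,040,000,000 / 230,000 = 4,043,652.17.

$4,043,652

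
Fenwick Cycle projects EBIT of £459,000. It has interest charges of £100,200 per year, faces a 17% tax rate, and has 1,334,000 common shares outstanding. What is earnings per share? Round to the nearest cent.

£0.22

Pre-tax income = £459,000 − £100,200.00 = £358,800.00.
After tax at 17%: net income = £358,800.00 × 0.83 = £297,804.00.
EPS = £297,804.00 ÷ 1,334,000 = £0.22.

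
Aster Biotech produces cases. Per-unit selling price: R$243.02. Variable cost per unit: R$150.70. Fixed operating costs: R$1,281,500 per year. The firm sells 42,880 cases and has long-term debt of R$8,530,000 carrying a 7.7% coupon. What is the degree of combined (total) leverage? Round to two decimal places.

At 42,880 units, contribution = 42,880 × R$92.32 = R$3,958,681.60.
EBIT = R$3,958,681.60 − R$1,281,500 = R$2,677,181.60. Interest = R$656,810.00.
DOL = R$3,958,681.60 ÷ R$2,677,181.60 = 1.4787; DFL = R$2,677,181.60 ÷ R$2,020,371.60 = 1.3251.
Combined leverage = 1.4787 × 1.3251 = 1.9594.

1.96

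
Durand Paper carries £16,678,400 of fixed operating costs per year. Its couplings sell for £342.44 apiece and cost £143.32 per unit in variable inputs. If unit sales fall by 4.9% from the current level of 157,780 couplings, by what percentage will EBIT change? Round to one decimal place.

Total contribution margin = 157,780 × £199.12 = £31,417,153.60.
Subtracting fixed costs: EBIT = £31,417,153.60 − £16,678,400 = £14,738,753.60.
So DOL = total CM / EBIT = £31,417,153.60 / £14,738,753.60 = 2.1316.
So EBIT moves 2.1316 × (-4.9%) = -10.4%.

-10.4%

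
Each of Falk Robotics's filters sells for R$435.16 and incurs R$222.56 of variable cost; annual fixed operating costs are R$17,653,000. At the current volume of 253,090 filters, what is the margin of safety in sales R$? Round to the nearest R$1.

R$74,001,627

Each unit contributes R$435.16 − R$222.56 = R$212.60. Break-even units = R$17,653,000 ÷ R$212.60 = 83,033.87; break-even revenue = 83,033.87 × R$435.16 = R$36,133,017.31.
Actual sales revenue = 253,090 × R$435.16 = R$110,134,644.40.
Margin of safety = R$110,134,644.40 − R$36,133,017.31 = R$74,001,627.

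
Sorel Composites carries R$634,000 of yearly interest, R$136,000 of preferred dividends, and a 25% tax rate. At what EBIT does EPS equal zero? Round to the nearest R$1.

R$815,333

Preferred dividends are paid after tax, so their pre-tax equivalent is R$136,000 ÷ (1 − 0.25) = R$181,333.33.
Financial break-even EBIT = interest + D_p ÷ (1 − t) = R$634,000 + R$181,333.33 = R$815,333.33.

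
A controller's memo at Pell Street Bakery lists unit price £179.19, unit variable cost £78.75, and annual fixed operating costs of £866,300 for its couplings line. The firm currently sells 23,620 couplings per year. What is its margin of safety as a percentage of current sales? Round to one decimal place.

Unit CM = price − variable cost = £179.19 − £78.75 = £100.44. Break-even units = £866,300 ÷ £100.44 = 8,625.05; break-even revenue = 8,625.05 × £179.19 = £1,545,522.67.
Current sales = 23,620 × £179.19 = £4,232,467.80.
Margin of safety = (£4,232,467.80 − £1,545,522.67) ÷ £4,232,467.80 = 63.5%.

63.5%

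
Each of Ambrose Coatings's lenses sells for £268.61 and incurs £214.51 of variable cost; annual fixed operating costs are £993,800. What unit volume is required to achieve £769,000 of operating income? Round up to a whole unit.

32,585 lenses

Contribution margin per unit = £268.61 − £214.51 = £54.10.
Required volume = (fixed costs + target profit) ÷ CM = (£993,800 + £769,000) ÷ £54.10 = 32,584.10, so 32,585 lenses.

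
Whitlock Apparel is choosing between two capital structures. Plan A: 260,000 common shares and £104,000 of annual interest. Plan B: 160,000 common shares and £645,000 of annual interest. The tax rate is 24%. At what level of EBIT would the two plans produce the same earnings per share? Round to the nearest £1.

£1,510,600

Set EPS_A = EPS_B: (EBIT − £104,000)(1 − 0.24) ÷ 260,000 = (EBIT − £645,000)(1 − 0.24) ÷ 160,000.
Cancelling (1 − t) and cross-multiplying: 160,000·(EBIT − 104,000) = 260,000·(EBIT − 645,000).
EBIT × (260,000 − 160,000) = 645,000 × 260,000 − 104,000 × 160,000 = 151,060,000,000, so EBIT = 151,060,000,000 ÷ 100,000 = 1,510,600.00.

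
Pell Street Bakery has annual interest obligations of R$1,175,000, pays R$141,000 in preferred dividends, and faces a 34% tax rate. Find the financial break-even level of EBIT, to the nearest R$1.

R$1,388,636

Preferred dividends are paid after tax, so their pre-tax equivalent is R$141,000 ÷ (1 − 0.34) = R$213,636.36.
Financial break-even EBIT = interest + D_p ÷ (1 − t) = R$1,175,000 + R$213,636.36 = R$1,388,636.36.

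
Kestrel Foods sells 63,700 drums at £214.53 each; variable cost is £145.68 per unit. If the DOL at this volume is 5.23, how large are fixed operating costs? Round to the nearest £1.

£3,547,170

At 63,700 units, contribution = 63,700 × £68.85 = £4,385,745.00.
Since DOL = CM ÷ EBIT, EBIT = £4,385,745.00 ÷ 5.23 = £838,574.57.
Fixed costs = CM − EBIT = £4,385,745.00 − £838,574.57 = £3,547,170.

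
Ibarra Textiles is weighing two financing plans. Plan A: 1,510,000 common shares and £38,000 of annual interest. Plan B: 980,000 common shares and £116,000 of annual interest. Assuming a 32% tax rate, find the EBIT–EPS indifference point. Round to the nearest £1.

At indifference, (EBIT − 38,000)(1 − t)/1,510,000 = (EBIT − 116,000)(1 − t)/980,000.
The (1 − t) factor cancels: (EBIT − 38,000) × 980,000 = (EBIT − 116,000) × 1,510,000.
EBIT × (1,510,000 − 980,000) = 116,000 × 1,510,000 − 38,000 × 980,000 = 137,920,000,000, so EBIT = 137,920,000,000 ÷ 530,000 = 260,226.42.

£260,226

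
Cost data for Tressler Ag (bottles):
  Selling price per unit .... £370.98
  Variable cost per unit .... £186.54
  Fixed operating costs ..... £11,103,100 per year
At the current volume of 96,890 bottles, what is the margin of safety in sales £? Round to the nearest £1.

Unit CM = price − variable cost = £370.98 − £186.54 = £184.44. Break-even units = £11,103,100 ÷ £184.44 = 60,198.98; break-even revenue = 60,198.98 × £370.98 = £22,332,617.86.
Current sales = 96,890 × £370.98 = £35,944,252.20.
Margin of safety = £35,944,252.20 − £22,332,617.86 = £13,611,634.

£13,611,634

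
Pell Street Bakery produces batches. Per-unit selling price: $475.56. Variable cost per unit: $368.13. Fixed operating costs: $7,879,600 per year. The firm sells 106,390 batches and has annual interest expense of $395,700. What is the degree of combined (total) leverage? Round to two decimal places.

3.62

Total contribution margin = 106,390 × $107.43 = $11,429,477.70.
Subtracting fixed costs: EBIT = $11,429,477.70 − $7,879,600 = $3,549,877.70. Interest = $395,700.00.
DOL = $11,429,477.70 ÷ $3,549,877.70 = 3.2197; DFL = $3,549,877.70 ÷ $3,154,177.70 = 1.1255.
DCL = DOL × DFL = 3.2197 × 1.1255 = 3.6238.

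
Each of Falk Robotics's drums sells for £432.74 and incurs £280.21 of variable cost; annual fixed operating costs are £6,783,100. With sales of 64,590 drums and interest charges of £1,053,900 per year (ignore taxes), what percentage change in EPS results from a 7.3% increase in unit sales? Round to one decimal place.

Total contribution margin = 64,590 × £152.53 = £9,851,912.70.
EBIT = £9,851,912.70 − £6,783,100 = £3,068,812.70.
After interest of £1,053,900.00, pre-tax earnings = £2,014,912.70.
Degree of combined leverage = contribution ÷ (EBIT − I) = £9,851,912.70 ÷ £2,014,912.70 = 4.8895.
%ΔEPS = DCL × %ΔSales = 4.8895 × +7.3% = +35.7%.

+35.7%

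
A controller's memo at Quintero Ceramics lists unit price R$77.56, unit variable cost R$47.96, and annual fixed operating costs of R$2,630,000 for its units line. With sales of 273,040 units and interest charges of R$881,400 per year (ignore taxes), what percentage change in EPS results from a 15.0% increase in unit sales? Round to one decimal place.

+26.5%

Contribution at this volume is 273,040 × R$29.60 = R$8,081,984.00.
Operating income = contribution − fixed costs = R$8,081,984.00 − R$2,630,000 = R$5,451,984.00.
After interest of R$881,400.00, pre-tax earnings = R$4,570,584.00.
Degree of combined leverage = contribution ÷ (EBIT − I) = R$8,081,984.00 ÷ R$4,570,584.00 = 1.7683.
%ΔEPS = DCL × %ΔSales = 1.7683 × +15.0% = +26.5%.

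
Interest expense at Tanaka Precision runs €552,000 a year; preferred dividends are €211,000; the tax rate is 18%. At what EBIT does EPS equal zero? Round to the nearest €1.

€809,317

Preferred dividends are paid after tax, so their pre-tax equivalent is €211,000 ÷ (1 − 0.18) = €257,317.07.
Financial break-even EBIT = interest + D_p ÷ (1 − t) = €552,000 + €257,317.07 = €809,317.07.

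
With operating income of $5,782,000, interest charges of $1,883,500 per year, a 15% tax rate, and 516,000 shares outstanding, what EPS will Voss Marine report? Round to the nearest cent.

Interest = $1,883,500.00, so EBT = $5,782,000 − $1,883,500.00 = $3,898,500.00.
Net income = $3,898,500.00 × (1 − 0.15) = $3,313,725.00.
EPS = $3,313,725.00 ÷ 516,000 = $6.42.

$6.42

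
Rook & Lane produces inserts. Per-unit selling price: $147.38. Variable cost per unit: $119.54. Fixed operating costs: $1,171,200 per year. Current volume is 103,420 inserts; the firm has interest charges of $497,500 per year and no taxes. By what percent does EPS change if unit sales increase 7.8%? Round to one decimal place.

+18.6%

Contribution at this volume is 103,420 × $27.84 = $2,879,212.80.
Subtracting fixed costs: EBIT = $2,879,212.80 − $1,171,200 = $1,708,012.80.
After interest of $497,500.00, pre-tax earnings = $1,210,512.80.
DCL = total CM / (EBIT − I) = $2,879,212.80 / $1,210,512.80 = 2.3785.
EPS therefore changes by 2.3785 × (+7.8%) = +18.6%.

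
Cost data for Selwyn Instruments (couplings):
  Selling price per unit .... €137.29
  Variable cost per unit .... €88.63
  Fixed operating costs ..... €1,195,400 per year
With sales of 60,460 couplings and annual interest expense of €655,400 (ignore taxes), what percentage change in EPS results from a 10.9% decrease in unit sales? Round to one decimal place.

-29.4%

At 60,460 units, contribution = 60,460 × €48.66 = €2,941,983.60.
Subtracting fixed costs: EBIT = €2,941,983.60 − €1,195,400 = €1,746,583.60.
Interest = €655,400.00, so EBIT − I = €1,091,183.60.
Degree of combined leverage = contribution ÷ (EBIT − I) = €2,941,983.60 ÷ €1,091,183.60 = 2.6961.
EPS therefore changes by 2.6961 × (-10.9%) = -29.4%.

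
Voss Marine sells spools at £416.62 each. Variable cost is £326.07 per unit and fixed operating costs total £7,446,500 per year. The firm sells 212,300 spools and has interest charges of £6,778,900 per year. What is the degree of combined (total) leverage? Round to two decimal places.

At 212,300 units, contribution = 212,300 × £90.55 = £19,223,765.00.
EBIT = £19,223,765.00 − £7,446,500 = £11,777,265.00. Interest = £6,778,900.00, so EBIT − I = £4,998,365.00.
Degree of total leverage = total CM / (EBIT − interest) = £19,223,765.00 / £4,998,365.00 = 3.8460.

3.85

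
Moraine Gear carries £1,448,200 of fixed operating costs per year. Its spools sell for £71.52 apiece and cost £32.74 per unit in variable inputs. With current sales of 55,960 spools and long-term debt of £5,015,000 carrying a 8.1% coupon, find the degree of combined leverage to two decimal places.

6.87

At 55,960 units, contribution = 55,960 × £38.78 = £2,170,128.80.
Operating income = contribution − fixed costs = £2,170,128.80 − £1,448,200 = £721,928.80. Interest = £406,215.00, so EBIT − I = £315,713.80.
Degree of total leverage = total CM / (EBIT − interest) = £2,170,128.80 / £315,713.80 = 6.8737.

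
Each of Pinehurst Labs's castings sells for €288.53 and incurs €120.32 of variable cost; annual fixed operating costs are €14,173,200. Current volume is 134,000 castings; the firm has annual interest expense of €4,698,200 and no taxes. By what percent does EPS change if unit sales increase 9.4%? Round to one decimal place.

+57.8%

At 134,000 units, contribution = 134,000 × €168.21 = €22,540,140.00.
EBIT = €22,540,140.00 − €14,173,200 = €8,366,940.00.
After interest of €4,698,200.00, pre-tax earnings = €3,668,740.00.
Degree of combined leverage = contribution ÷ (EBIT − I) = €22,540,140.00 ÷ €3,668,740.00 = 6.1438.
EPS therefore changes by 6.1438 × (+9.4%) = +57.8%.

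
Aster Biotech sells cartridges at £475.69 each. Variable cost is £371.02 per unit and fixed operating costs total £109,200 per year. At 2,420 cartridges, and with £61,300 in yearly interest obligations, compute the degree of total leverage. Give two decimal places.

3.06

At 2,420 units, contribution = 2,420 × £104.67 = £253,301.40.
Operating income = contribution − fixed costs = £253,301.40 − £109,200 = £144,101.40. Interest = £61,300.00, so EBIT − I = £82,801.40.
DCL = contribution ÷ (EBIT − I) = £253,301.40 ÷ £82,801.40 = 3.0591.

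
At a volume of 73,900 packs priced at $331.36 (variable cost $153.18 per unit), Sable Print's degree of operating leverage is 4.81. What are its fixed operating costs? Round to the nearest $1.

At 73,900 units, contribution = 73,900 × $178.18 = $13,167,502.00.
Since DOL = CM ÷ EBIT, EBIT = $13,167,502.00 ÷ 4.81 = $2,737,526.40.
Fixed costs = CM − EBIT = $13,167,502.00 − $2,737,526.40 = $10,429,976.

$10,429,976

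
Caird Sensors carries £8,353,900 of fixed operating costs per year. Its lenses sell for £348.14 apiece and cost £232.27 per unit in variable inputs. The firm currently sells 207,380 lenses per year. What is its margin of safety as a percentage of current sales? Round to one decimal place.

Each unit contributes £348.14 − £232.27 = £115.87. Break-even units = £8,353,900 ÷ £115.87 = 72,097.18; break-even revenue = 72,097.18 × £348.14 = £25,099,911.50.
Actual sales revenue = 207,380 × £348.14 = £72,197,273.20.
Margin of safety = (£72,197,273.20 − £25,099,911.50) ÷ £72,197,273.20 = 65.2%.

65.2%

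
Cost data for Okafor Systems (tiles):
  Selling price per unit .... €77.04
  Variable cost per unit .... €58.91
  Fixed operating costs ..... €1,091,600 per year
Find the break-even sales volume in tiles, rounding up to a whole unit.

60,210 tiles

Contribution margin per unit = €77.04 − €58.91 = €18.13.
Break-even Q = €1,091,600 / €18.13 = 60,209.60 → 60,210 tiles.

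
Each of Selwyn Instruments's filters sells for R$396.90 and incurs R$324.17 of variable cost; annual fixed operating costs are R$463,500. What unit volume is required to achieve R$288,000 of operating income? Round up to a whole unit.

Each unit contributes R$396.90 − R$324.17 = R$72.73.
Required volume = (fixed costs + target profit) ÷ CM = (R$463,500 + R$288,000) ÷ R$72.73 = 10,332.74, so 10,333 filters.

10,333 filters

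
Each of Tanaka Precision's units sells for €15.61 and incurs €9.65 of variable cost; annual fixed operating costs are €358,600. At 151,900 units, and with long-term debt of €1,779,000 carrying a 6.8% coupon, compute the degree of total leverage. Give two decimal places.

Contribution at this volume is 151,900 × €5.96 = €905,324.00.
Operating income = contribution − fixed costs = €905,324.00 − €358,600 = €546,724.00. Interest = €120,972.00, so EBIT − I = €425,752.00.
Degree of total leverage = total CM / (EBIT − interest) = €905,324.00 / €425,752.00 = 2.1264.

2.13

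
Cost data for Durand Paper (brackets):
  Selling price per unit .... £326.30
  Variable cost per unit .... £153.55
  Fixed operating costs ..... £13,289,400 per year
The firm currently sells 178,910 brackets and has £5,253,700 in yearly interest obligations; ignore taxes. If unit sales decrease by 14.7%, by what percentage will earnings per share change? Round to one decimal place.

-36.7%

Total contribution margin = 178,910 × £172.75 = £30,906,702.50.
Operating income = contribution − fixed costs = £30,906,702.50 − £13,289,400 = £17,617,302.50.
Interest = £5,253,700.00, so EBIT − I = £12,363,602.50.
Degree of combined leverage = contribution ÷ (EBIT − I) = £30,906,702.50 ÷ £12,363,602.50 = 2.4998.
%ΔEPS = DCL × %ΔSales = 2.4998 × -14.7% = -36.7%.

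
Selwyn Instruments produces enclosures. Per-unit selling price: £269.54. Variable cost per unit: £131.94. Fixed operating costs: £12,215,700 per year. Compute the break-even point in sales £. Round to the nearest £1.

£23,928,923

CM per unit = £269.54 − £131.94 = £137.60; CM ratio = £137.60 / £269.54 = 0.5105.
Break-even sales = FC ÷ CM ratio = £12,215,700 × £269.54 / £137.60 = £23,928,923.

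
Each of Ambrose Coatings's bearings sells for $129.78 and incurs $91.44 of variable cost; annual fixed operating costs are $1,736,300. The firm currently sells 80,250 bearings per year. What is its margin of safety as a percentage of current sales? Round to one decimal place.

Unit CM = price − variable cost = $129.78 − $91.44 = $38.34. Break-even units = $1,736,300 ÷ $38.34 = 45,286.91; break-even revenue = 45,286.91 × $129.78 = $5,877,334.74.
Current sales = 80,250 × $129.78 = $10,414,845.00.
Margin of safety = ($10,414,845.00 − $5,877,334.74) ÷ $10,414,845.00 = 43.6%.

43.6%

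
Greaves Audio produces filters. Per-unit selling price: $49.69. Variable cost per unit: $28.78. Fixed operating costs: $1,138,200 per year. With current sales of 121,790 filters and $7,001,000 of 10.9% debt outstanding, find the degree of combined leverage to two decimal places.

3.95

Contribution at this volume is 121,790 × $20.91 = $2,546,628.90.
Subtracting fixed costs: EBIT = $2,546,628.90 − $1,138,200 = $1,408,428.90. Interest = $763,109.00.
DOL = $2,546,628.90 ÷ $1,408,428.90 = 1.8081; DFL = $1,408,428.90 ÷ $645,319.90 = 2.1825.
Combined leverage = 1.8081 × 2.1825 = 3.9462.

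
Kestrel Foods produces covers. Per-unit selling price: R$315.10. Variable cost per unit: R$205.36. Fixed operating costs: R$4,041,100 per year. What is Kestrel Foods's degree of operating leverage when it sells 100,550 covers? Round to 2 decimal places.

Contribution at this volume is 100,550 × R$109.74 = R$11,034,357.00.
Subtracting fixed costs: EBIT = R$11,034,357.00 − R$4,041,100 = R$6,993,257.00.
Degree of operating leverage = R$11,034,357.00 / R$6,993,257.00 = 1.5779.

1.58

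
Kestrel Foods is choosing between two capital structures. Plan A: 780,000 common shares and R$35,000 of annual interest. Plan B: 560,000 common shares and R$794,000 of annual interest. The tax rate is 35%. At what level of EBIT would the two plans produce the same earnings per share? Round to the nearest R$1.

Set EPS_A = EPS_B: (EBIT − R$35,000)(1 − 0.35) ÷ 780,000 = (EBIT − R$794,000)(1 − 0.35) ÷ 560,000.
Cancelling (1 − t) and cross-multiplying: 560,000·(EBIT − 35,000) = 780,000·(EBIT − 794,000).
Solving, EBIT = (794,000·780,000 − 35,000·560,000) / (780,000 − 560,000) = 599,720,000,000 / 220,000 = 2,726,000.00.

R$2,726,000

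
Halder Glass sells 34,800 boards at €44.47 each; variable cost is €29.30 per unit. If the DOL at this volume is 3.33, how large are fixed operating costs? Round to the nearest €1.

Total contribution margin = 34,800 × €15.17 = €527,916.00.
Since DOL = CM ÷ EBIT, EBIT = €527,916.00 ÷ 3.33 = €158,533.33.
And FC = contribution − EBIT = €527,916.00 − €158,533.33 = €369,383.

€369,383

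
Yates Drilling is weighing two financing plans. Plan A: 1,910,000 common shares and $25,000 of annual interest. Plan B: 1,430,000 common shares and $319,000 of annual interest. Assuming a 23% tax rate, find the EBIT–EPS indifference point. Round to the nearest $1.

At indifference, (EBIT − 25,000)(1 − t)/1,910,000 = (EBIT − 319,000)(1 − t)/1,430,000.
Cancelling (1 − t) and cross-multiplying: 1,430,000·(EBIT − 25,000) = 1,910,000·(EBIT − 319,000).
Solving, EBIT = (319,000·1,910,000 − 25,000·1,430,000) / (1,910,000 − 1,430,000) = 573,540,000,000 / 480,000 = 1,194,875.00.

$1,194,875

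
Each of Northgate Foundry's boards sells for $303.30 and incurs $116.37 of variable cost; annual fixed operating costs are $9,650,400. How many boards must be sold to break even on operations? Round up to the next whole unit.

Unit CM = price − variable cost = $303.30 − $116.37 = $186.93.
Break-even Q = $9,650,400 / $186.93 = 51,625.74 → 51,626 boards.

51,626 boards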